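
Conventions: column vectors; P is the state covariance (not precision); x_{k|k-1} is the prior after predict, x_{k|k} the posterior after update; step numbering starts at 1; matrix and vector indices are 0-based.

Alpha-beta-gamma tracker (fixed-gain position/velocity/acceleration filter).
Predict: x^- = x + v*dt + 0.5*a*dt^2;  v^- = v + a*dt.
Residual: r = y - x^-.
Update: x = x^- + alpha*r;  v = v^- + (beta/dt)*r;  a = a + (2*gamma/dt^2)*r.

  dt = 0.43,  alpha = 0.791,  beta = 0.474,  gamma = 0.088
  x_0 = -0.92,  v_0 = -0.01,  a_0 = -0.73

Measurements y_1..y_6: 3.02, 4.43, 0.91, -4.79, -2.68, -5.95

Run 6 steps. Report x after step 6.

x_post = -6.1766

step 1: x_pred=-0.9918  r=4.0118  x^+=2.1815  v^+=4.0984  a^+=3.0887
step 2: x_pred=4.2294  r=0.2006  x^+=4.3881  v^+=5.6477  a^+=3.2796
step 3: x_pred=7.1198  r=-6.2098  x^+=2.2078  v^+=0.2127  a^+=-2.6312
step 4: x_pred=2.0561  r=-6.8461  x^+=-3.3592  v^+=-8.4653  a^+=-9.1478
step 5: x_pred=-7.8450  r=5.1650  x^+=-3.7595  v^+=-6.7054  a^+=-4.2314
step 6: x_pred=-7.0340  r=1.0840  x^+=-6.1766  v^+=-7.3300  a^+=-3.1996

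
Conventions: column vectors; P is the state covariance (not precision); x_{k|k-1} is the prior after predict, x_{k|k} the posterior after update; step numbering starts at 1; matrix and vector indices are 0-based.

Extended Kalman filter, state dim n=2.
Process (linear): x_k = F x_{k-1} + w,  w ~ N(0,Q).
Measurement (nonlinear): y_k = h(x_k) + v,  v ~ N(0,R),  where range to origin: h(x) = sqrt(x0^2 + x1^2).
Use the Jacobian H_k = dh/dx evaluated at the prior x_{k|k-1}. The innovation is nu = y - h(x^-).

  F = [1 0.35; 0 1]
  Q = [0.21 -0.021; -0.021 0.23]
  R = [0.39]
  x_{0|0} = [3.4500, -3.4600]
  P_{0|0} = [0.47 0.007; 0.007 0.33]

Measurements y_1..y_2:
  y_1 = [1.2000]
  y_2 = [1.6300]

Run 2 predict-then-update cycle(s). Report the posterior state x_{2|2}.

x_post = [0.5662, -1.7987]

step 1: x^-=[2.2390, -3.4600]  P^-=[0.7253 0.1015; 0.1015 0.5600]  H_jac=[0.5433 -0.8396]  S=[0.9062]  K=[0.3408; -0.4580]  nu=[-2.9213]  x^+=[1.2434, -2.1222]  P^+=[0.6201 0.2429; 0.2429 0.3699]
step 2: x^-=[0.5007, -2.1222]  P^-=[1.0454 0.3514; 0.3514 0.5999]  H_jac=[0.2296 -0.9733]  S=[0.8564]  K=[-0.1191; -0.5876]  nu=[-0.5504]  x^+=[0.5662, -1.7987]  P^+=[1.0333 0.2915; 0.2915 0.3042]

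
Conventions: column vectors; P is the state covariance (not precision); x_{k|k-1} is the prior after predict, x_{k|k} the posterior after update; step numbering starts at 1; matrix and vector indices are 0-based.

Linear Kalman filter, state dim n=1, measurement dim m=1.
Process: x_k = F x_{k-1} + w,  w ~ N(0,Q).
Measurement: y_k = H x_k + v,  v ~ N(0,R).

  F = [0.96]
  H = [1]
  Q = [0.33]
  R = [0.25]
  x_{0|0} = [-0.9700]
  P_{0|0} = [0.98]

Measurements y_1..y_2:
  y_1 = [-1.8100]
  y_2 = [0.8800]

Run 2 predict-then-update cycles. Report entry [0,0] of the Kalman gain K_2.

K[0,0] = 0.6760

step 1: x^-=[-0.9312]  P^-=[1.2332]  S=[1.4832]  K=[0.8314]  nu=[-0.8788]  x^+=[-1.6619]  P^+=[0.2079]
step 2: x^-=[-1.5954]  P^-=[0.5216]  S=[0.7716]  K=[0.6760]  nu=[2.4754]  x^+=[0.0779]  P^+=[0.1690]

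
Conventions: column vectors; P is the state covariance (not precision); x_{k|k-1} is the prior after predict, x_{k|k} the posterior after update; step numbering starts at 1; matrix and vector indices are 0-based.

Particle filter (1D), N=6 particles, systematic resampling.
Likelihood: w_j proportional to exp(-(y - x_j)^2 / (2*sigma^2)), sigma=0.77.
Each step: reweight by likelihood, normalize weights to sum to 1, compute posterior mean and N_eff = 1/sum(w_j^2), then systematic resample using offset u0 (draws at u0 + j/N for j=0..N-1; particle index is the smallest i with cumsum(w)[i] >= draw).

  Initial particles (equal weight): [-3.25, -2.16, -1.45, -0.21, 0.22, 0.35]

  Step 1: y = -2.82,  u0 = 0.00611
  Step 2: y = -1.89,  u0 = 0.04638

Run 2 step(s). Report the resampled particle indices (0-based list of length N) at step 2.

step 1: w=[0.4869, 0.3941, 0.1169, 0.0018, 0.0002, 0.0001]  mean=-2.6033  Neff=2.4630  idx=[0, 0, 0, 1, 1, 1]
step 2: w=[0.0609, 0.0609, 0.0609, 0.2724, 0.2724, 0.2724]  mean=-2.3591  Neff=4.2772  idx=[0, 3, 3, 4, 4, 5]

resampled_idx = [0, 3, 3, 4, 4, 5]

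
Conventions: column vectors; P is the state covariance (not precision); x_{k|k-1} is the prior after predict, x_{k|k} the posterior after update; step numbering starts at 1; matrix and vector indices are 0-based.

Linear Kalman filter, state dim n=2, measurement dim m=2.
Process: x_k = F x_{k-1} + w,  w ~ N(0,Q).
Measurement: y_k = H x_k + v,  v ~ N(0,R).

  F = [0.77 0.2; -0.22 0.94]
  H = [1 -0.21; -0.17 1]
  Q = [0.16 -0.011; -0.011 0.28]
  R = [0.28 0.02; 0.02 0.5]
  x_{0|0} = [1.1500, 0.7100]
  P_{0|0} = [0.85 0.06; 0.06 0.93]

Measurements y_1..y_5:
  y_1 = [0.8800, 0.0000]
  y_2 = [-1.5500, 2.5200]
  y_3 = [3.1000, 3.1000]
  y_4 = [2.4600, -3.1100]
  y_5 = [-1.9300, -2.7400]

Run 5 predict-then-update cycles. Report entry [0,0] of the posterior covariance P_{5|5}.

P_post[0,0] = 0.1475

step 1: x^-=[1.0275, 0.4144]  P^-=[0.7196 0.0606; 0.0606 1.1181]  S=[1.0235 -0.2743; -0.2743 1.6183]  K=[0.7129 0.0827; 0.0140 0.6869]  nu=[-0.0605, -0.2397]  x^+=[0.9646, 0.2489]  P^+=[0.2208 0.0932; 0.0932 0.3596]
step 2: x^-=[0.7925, 0.0218]  P^-=[0.3340 0.0825; 0.0825 0.5699]  S=[0.6045 -0.0710; -0.0710 1.0515]  K=[0.5310 0.0603; 0.0006 0.5287]  nu=[-2.3379, 2.6330]  x^+=[-0.2900, 1.4123]  P^+=[0.1643 0.0687; 0.0687 0.2760]
step 3: x^-=[0.0591, 1.3914]  P^-=[0.2896 0.0598; 0.0598 0.5034]  S=[0.5667 -0.0731; -0.0731 0.9915]  K=[0.4950 0.0471; -0.0171 0.4963]  nu=[3.3330, 1.7187]  x^+=[1.7899, 2.1872]  P^+=[0.1520 0.0593; 0.0593 0.2579]
step 4: x^-=[1.8156, 1.6622]  P^-=[0.2787 0.0520; 0.0520 0.4907]  S=[0.5585 -0.0765; -0.0765 0.9810]  K=[0.4853 0.0426; -0.0243 0.4893]  nu=[0.9934, -4.4636]  x^+=[2.1076, -0.5457]  P^+=[0.1485 0.0563; 0.0563 0.2537]
step 5: x^-=[1.5137, -0.9766]  P^-=[0.2756 0.0498; 0.0498 0.4881]  S=[0.5562 -0.0778; -0.0778 0.9791]  K=[0.4824 0.0413; -0.0266 0.4877]  nu=[-3.6488, -1.5060]  x^+=[-0.3088, -1.6142]  P^+=[0.1475 0.0554; 0.0554 0.2528]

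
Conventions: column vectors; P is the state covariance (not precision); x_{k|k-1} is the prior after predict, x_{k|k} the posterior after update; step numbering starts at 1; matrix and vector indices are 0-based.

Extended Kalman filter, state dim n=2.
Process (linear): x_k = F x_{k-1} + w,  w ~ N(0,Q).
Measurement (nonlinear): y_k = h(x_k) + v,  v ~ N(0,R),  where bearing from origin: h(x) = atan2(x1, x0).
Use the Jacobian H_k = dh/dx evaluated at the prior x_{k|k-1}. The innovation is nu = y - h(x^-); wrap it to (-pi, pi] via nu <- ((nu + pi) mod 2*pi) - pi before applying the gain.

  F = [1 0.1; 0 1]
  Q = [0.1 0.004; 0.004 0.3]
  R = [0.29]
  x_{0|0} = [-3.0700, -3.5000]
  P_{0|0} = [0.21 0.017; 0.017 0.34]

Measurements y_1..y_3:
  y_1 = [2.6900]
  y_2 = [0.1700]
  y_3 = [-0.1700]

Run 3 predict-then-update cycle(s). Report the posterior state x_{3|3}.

x_post = [-3.7333, -4.9802]

step 1: x^-=[-3.4200, -3.5000]  P^-=[0.3168 0.0550; 0.0550 0.6400]  H_jac=[0.1462 -0.1428]  S=[0.3075]  K=[0.1250; -0.2711]  nu=[-1.2486]  x^+=[-3.5761, -3.1615]  P^+=[0.3120 0.0654; 0.0654 0.6174]
step 2: x^-=[-3.8923, -3.1615]  P^-=[0.4313 0.1312; 0.1312 0.9174]  H_jac=[0.1257 -0.1548]  S=[0.3137]  K=[0.1081; -0.4001]  nu=[2.6294]  x^+=[-3.6079, -4.2136]  P^+=[0.4276 0.1447; 0.1447 0.8672]
step 3: x^-=[-4.0293, -4.2136]  P^-=[0.5652 0.2355; 0.2355 1.1672]  H_jac=[0.1240 -0.1185]  S=[0.3082]  K=[0.1368; -0.3543]  nu=[2.1638]  x^+=[-3.7333, -4.9802]  P^+=[0.5594 0.2504; 0.2504 1.1285]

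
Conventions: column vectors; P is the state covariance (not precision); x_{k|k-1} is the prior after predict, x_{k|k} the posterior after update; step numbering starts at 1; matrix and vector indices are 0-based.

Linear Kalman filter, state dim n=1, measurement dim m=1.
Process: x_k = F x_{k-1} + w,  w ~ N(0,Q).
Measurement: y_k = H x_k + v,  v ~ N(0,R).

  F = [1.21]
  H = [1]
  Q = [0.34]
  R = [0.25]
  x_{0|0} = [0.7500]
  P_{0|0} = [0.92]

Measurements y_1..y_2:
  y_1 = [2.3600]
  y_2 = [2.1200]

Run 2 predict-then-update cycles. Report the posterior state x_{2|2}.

x_post = [2.2600]

step 1: x^-=[0.9075]  P^-=[1.6870]  S=[1.9370]  K=[0.8709]  nu=[1.4525]  x^+=[2.1725]  P^+=[0.2177]
step 2: x^-=[2.6288]  P^-=[0.6588]  S=[0.9088]  K=[0.7249]  nu=[-0.5088]  x^+=[2.2600]  P^+=[0.1812]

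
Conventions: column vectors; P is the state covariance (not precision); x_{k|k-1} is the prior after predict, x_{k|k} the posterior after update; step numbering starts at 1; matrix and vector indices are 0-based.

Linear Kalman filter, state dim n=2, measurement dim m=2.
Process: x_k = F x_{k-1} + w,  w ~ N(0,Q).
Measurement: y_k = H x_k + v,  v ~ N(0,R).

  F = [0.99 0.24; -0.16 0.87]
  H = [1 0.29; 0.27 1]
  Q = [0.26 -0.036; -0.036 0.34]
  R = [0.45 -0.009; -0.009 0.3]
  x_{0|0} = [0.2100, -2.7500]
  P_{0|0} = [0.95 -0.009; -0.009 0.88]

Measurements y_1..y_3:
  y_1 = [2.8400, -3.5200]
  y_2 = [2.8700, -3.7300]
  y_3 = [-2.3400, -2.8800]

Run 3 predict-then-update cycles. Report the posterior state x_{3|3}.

step 1: x^-=[-0.4521, -2.4261]  P^-=[1.2375 -0.0101; -0.0101 1.0329]  S=[1.7685 0.6137; 0.6137 1.4176]  K=[0.7282 -0.0867; -0.1042 0.7718]  nu=[3.9957, -0.9718]  x^+=[2.5417, -3.5925]  P^+=[0.3666 -0.1316; -0.1316 0.2680]
step 2: x^-=[1.6541, -3.5321]  P^-=[0.5722 -0.1464; -0.1464 0.5889]  S=[0.9869 0.1584; 0.1584 0.8515]  K=[0.5518 -0.0931; -0.0813 0.6602]  nu=[2.2402, -0.6445]  x^+=[2.9503, -4.1397]  P^+=[0.2807 -0.1087; -0.1087 0.2281]
step 3: x^-=[1.9272, -4.0736]  P^-=[0.4966 -0.1223; -0.1223 0.5501]  S=[0.9219 0.1528; 0.1528 0.8203]  K=[0.5136 -0.0813; -0.0661 0.6427]  nu=[-3.0859, 0.6732]  x^+=[0.2875, -3.4370]  P^+=[0.2607 -0.0994; -0.0994 0.2202]

x_post = [0.2875, -3.4370]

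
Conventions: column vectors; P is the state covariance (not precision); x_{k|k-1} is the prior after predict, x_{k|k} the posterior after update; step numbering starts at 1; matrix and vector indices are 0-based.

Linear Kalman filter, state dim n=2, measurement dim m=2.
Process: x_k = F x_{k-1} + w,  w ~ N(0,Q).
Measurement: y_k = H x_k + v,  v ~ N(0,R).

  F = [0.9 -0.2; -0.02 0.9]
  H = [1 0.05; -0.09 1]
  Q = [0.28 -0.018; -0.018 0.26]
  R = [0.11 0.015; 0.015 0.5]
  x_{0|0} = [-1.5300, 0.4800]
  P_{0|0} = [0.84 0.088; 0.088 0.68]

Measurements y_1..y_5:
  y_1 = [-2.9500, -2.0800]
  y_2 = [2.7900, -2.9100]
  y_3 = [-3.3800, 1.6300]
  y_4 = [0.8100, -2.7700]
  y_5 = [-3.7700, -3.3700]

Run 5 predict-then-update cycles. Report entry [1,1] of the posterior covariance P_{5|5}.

P_post[1,1] = 0.2339

step 1: x^-=[-1.4730, 0.4626]  P^-=[0.9559 -0.0839; -0.0839 0.8080]  S=[1.0596 -0.1141; -0.1141 1.3308]  K=[0.8927 -0.0511; 0.0252 0.6150]  nu=[-1.5001, -2.6752]  x^+=[-2.6755, -1.2203]  P^+=[0.0976 -0.0034; -0.0034 0.3076]
step 2: x^-=[-2.1639, -1.0448]  P^-=[0.3726 -0.0779; -0.0779 0.5093]  S=[0.4761 -0.0706; -0.0706 1.0263]  K=[0.7662 -0.0559; -0.0359 0.5006]  nu=[5.0061, -2.0600]  x^+=[1.7867, -2.2555]  P^+=[0.0839 -0.0089; -0.0089 0.2490]
step 3: x^-=[2.0591, -2.0657]  P^-=[0.3611 -0.0716; -0.0716 0.4620]  S=[0.4651 -0.0656; -0.0656 0.9778]  K=[0.7609 -0.0553; -0.0369 0.4766]  nu=[-5.3358, 3.8810]  x^+=[-2.2157, -0.0190]  P^+=[0.0833 -0.0088; -0.0088 0.2370]
step 4: x^-=[-1.9903, 0.0272]  P^-=[0.3601 -0.0693; -0.0693 0.4523]  S=[0.4643 -0.0638; -0.0638 0.9677]  K=[0.7606 -0.0550; -0.0358 0.4715]  nu=[2.7989, -2.9764]  x^+=[0.3021, -1.4762]  P^+=[0.0833 -0.0086; -0.0086 0.2344]
step 5: x^-=[0.5671, -1.3346]  P^-=[0.3599 -0.0687; -0.0687 0.4502]  S=[0.4642 -0.0633; -0.0633 0.9655]  K=[0.7605 -0.0549; -0.0354 0.4704]  nu=[-4.2704, -1.9844]  x^+=[-2.5717, -2.1170]  P^+=[0.0833 -0.0085; -0.0085 0.2339]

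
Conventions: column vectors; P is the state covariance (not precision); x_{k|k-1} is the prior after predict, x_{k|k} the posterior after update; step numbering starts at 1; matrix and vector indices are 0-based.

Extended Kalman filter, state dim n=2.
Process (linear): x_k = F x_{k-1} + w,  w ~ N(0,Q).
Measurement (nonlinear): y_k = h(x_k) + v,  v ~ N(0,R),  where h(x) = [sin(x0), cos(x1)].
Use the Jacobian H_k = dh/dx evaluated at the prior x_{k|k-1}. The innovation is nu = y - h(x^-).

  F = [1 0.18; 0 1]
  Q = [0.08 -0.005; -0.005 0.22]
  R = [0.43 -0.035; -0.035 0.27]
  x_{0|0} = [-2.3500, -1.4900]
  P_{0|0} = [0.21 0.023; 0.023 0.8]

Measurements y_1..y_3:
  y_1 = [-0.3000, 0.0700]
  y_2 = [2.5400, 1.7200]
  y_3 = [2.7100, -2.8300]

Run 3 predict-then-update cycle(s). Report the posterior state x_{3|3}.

step 1: x^-=[-2.6182, -1.4900]  P^-=[0.3242 0.1620; 0.1620 1.0200]  H_jac=[-0.8661 0.0000; 0.0000 0.9967]  S=[0.6732 -0.1749; -0.1749 1.2834]  K=[-0.3985 0.0715; -0.0028 0.7918]  nu=[0.1998, -0.0107]  x^+=[-2.6986, -1.4990]  P^+=[0.2007 0.0334; 0.0334 0.2146]
step 2: x^-=[-2.9684, -1.4990]  P^-=[0.2997 0.0670; 0.0670 0.4346]  H_jac=[-0.9850 0.0000; 0.0000 0.9974]  S=[0.7208 -0.1008; -0.1008 0.7024]  K=[-0.4044 0.0371; -0.0053 0.6164]  nu=[2.7123, 1.6483]  x^+=[-4.0041, -0.4975]  P^+=[0.1778 0.0242; 0.0242 0.1670]
step 3: x^-=[-4.0937, -0.4975]  P^-=[0.2720 0.0493; 0.0493 0.3870]  H_jac=[-0.5800 0.0000; 0.0000 0.4772]  S=[0.5215 -0.0486; -0.0486 0.3581]  K=[-0.3002 0.0249; -0.0068 0.5148]  nu=[1.8954, -3.7088]  x^+=[-4.7550, -2.4197]  P^+=[0.2240 0.0361; 0.0361 0.2918]

x_post = [-4.7550, -2.4197]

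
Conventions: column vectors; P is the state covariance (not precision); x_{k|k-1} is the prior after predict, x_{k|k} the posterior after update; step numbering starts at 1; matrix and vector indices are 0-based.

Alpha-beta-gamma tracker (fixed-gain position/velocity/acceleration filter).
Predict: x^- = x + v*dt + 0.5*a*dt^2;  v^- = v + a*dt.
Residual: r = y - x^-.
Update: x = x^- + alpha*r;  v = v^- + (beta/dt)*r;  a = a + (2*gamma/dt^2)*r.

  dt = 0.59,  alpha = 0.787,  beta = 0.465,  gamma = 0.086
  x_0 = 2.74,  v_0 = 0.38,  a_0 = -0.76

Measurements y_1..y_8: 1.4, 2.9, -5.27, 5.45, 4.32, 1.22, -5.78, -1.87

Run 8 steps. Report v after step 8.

v_post = -3.5783

step 1: x_pred=2.8319  r=-1.4319  x^+=1.7050  v^+=-1.1969  a^+=-1.4675
step 2: x_pred=0.7434  r=2.1566  x^+=2.4406  v^+=-0.3631  a^+=-0.4019
step 3: x_pred=2.1565  r=-7.4265  x^+=-3.6882  v^+=-6.4533  a^+=-4.0714
step 4: x_pred=-8.2042  r=13.6542  x^+=2.5417  v^+=1.9060  a^+=2.6753
step 5: x_pred=4.1318  r=0.1882  x^+=4.2799  v^+=3.6327  a^+=2.7683
step 6: x_pred=6.9050  r=-5.6850  x^+=2.4309  v^+=0.7854  a^+=-0.0408
step 7: x_pred=2.8872  r=-8.6672  x^+=-3.9339  v^+=-6.0696  a^+=-4.3233
step 8: x_pred=-8.2674  r=6.3974  x^+=-3.2326  v^+=-3.5783  a^+=-1.1623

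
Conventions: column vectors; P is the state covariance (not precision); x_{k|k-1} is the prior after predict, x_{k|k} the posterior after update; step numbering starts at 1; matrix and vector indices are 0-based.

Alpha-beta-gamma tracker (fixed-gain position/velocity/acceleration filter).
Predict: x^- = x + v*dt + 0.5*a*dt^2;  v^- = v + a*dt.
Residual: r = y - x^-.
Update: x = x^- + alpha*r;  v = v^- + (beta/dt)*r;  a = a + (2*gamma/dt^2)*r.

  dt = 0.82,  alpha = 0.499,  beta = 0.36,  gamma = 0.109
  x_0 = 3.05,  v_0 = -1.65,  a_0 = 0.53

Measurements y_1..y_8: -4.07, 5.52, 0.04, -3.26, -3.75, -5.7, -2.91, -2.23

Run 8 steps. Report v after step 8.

v_post = -0.1673

step 1: x_pred=1.8752  r=-5.9452  x^+=-1.0915  v^+=-3.8255  a^+=-1.3975
step 2: x_pred=-4.6982  r=10.2182  x^+=0.4007  v^+=-0.4854  a^+=1.9154
step 3: x_pred=0.6466  r=-0.6066  x^+=0.3439  v^+=0.8189  a^+=1.7187
step 4: x_pred=1.5932  r=-4.8532  x^+=-0.8285  v^+=0.0975  a^+=0.1452
step 5: x_pred=-0.6997  r=-3.0503  x^+=-2.2218  v^+=-1.1225  a^+=-0.8437
step 6: x_pred=-3.4259  r=-2.2741  x^+=-4.5607  v^+=-2.8127  a^+=-1.5810
step 7: x_pred=-7.3987  r=4.4887  x^+=-5.1588  v^+=-2.1385  a^+=-0.1257
step 8: x_pred=-6.9547  r=4.7247  x^+=-4.5971  v^+=-0.1673  a^+=1.4061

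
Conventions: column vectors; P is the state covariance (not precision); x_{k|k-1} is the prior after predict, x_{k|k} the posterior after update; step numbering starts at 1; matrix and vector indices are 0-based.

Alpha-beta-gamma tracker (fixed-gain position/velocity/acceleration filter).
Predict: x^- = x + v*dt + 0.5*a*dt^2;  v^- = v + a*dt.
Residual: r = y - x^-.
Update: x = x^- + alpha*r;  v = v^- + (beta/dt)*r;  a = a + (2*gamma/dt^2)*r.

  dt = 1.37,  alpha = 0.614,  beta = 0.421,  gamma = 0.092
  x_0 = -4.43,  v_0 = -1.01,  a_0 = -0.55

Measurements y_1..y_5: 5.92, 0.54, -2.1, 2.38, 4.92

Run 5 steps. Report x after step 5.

x_post = 3.5967

step 1: x_pred=-6.3298  r=12.2498  x^+=1.1916  v^+=2.0009  a^+=0.6509
step 2: x_pred=4.5436  r=-4.0036  x^+=2.0854  v^+=1.6623  a^+=0.2584
step 3: x_pred=4.6053  r=-6.7053  x^+=0.4882  v^+=-0.0442  a^+=-0.3989
step 4: x_pred=0.0533  r=2.3267  x^+=1.4819  v^+=0.1243  a^+=-0.1708
step 5: x_pred=1.4918  r=3.4282  x^+=3.5967  v^+=0.9437  a^+=0.1652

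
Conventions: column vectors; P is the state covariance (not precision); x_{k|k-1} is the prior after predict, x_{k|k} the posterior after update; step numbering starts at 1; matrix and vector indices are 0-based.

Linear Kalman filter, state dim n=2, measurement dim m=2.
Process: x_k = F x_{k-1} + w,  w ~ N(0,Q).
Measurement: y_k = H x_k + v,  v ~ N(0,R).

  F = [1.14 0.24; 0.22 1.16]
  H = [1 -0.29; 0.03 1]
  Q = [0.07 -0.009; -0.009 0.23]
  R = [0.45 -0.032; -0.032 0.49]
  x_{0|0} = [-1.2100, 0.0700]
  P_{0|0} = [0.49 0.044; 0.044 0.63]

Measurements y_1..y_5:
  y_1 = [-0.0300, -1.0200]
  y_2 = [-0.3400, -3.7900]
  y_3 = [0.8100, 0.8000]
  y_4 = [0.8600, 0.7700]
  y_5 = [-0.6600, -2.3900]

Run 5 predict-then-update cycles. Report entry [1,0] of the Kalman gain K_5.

K[1,0] = 0.0391

step 1: x^-=[-1.3626, -0.1850]  P^-=[0.7672 0.3498; 0.3498 1.1239]  S=[1.1088 0.0118; 0.0118 1.6356]  K=[0.5980 0.2236; 0.0141 0.6935]  nu=[1.2789, -0.7941]  x^+=[-0.7753, -0.7176]  P^+=[0.2857 0.0819; 0.0819 0.3369]
step 2: x^-=[-1.0561, -1.0030]  P^-=[0.5055 0.2690; 0.2690 0.7389]  S=[0.8616 0.0356; 0.0356 1.2455]  K=[0.4873 0.2143; 0.0388 0.5986]  nu=[0.4252, -2.7553]  x^+=[-1.4392, -2.6360]  P^+=[0.2363 0.0823; 0.0823 0.2896]
step 3: x^-=[-2.2734, -3.3743]  P^-=[0.4388 0.2441; 0.2441 0.6732]  S=[0.8039 0.0279; 0.0279 1.1782]  K=[0.4506 0.2077; 0.0408 0.5766]  nu=[2.1048, 4.2425]  x^+=[-0.4439, -0.8423]  P^+=[0.2195 0.0807; 0.0807 0.2788]
step 4: x^-=[-0.7082, -1.0747]  P^-=[0.4156 0.2347; 0.2347 0.6570]  S=[0.7847 0.0226; 0.0226 1.1615]  K=[0.4370 0.2043; 0.0399 0.5710]  nu=[1.2565, 1.8660]  x^+=[0.2221, 0.0408]  P^+=[0.2132 0.0797; 0.0797 0.2761]
step 5: x^-=[0.2630, 0.0961]  P^-=[0.4066 0.2310; 0.2310 0.6525]  S=[0.7775 0.0199; 0.0199 1.1568]  K=[0.4316 0.2028; 0.0391 0.5694]  nu=[-0.8951, -2.4940]  x^+=[-0.6291, -1.3590]  P^+=[0.2107 0.0792; 0.0792 0.2754]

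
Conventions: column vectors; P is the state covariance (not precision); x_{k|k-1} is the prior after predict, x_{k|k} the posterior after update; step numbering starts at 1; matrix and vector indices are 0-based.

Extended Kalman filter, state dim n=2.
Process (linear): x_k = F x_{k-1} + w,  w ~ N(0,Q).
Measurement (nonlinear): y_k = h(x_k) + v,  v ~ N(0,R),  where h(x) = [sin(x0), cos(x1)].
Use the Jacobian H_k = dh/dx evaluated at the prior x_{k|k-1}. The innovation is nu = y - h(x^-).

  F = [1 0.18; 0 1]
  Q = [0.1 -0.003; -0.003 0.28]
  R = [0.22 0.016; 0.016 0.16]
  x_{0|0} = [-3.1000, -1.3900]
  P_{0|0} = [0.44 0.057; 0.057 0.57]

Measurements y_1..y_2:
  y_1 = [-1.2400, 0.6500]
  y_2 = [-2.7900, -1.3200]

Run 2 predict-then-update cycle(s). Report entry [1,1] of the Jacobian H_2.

step 1: x^-=[-3.3502, -1.3900]  P^-=[0.5790 0.1566; 0.1566 0.8500]  H_jac=[-0.9783 0.0000; 0.0000 0.9837]  S=[0.7742 -0.1347; -0.1347 0.9825]  K=[-0.7216 0.0579; -0.0510 0.8440]  nu=[-1.4471, 0.4702]  x^+=[-2.2788, -0.9193]  P^+=[0.1613 -0.0023; -0.0023 0.1365]
step 2: x^-=[-2.4442, -0.9193]  P^-=[0.2649 0.0192; 0.0192 0.4165]  H_jac=[-0.7665 0.0000; 0.0000 0.7952]  S=[0.3757 0.0043; 0.0043 0.4233]  K=[-0.5410 0.0416; -0.0482 0.7828]  nu=[-2.1478, -1.9264]  x^+=[-1.3623, -2.3237]  P^+=[0.1544 -0.0025; -0.0025 0.1565]

H_jac[1,1] = 0.7952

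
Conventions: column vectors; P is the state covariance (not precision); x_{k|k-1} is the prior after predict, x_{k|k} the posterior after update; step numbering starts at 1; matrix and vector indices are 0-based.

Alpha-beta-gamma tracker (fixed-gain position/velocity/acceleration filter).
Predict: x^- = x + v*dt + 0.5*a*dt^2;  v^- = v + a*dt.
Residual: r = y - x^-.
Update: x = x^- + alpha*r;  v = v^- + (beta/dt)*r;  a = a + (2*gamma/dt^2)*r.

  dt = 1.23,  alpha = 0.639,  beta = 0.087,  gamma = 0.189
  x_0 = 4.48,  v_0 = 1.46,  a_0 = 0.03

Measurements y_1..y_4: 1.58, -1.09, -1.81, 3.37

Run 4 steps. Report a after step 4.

step 1: x_pred=6.2985  r=-4.7185  x^+=3.2834  v^+=1.1632  a^+=-1.1489
step 2: x_pred=3.8450  r=-4.9350  x^+=0.6915  v^+=-0.5991  a^+=-2.3819
step 3: x_pred=-1.8472  r=0.0372  x^+=-1.8234  v^+=-3.5262  a^+=-2.3726
step 4: x_pred=-7.9554  r=11.3254  x^+=-0.7185  v^+=-5.6435  a^+=0.4570

a_post = 0.4570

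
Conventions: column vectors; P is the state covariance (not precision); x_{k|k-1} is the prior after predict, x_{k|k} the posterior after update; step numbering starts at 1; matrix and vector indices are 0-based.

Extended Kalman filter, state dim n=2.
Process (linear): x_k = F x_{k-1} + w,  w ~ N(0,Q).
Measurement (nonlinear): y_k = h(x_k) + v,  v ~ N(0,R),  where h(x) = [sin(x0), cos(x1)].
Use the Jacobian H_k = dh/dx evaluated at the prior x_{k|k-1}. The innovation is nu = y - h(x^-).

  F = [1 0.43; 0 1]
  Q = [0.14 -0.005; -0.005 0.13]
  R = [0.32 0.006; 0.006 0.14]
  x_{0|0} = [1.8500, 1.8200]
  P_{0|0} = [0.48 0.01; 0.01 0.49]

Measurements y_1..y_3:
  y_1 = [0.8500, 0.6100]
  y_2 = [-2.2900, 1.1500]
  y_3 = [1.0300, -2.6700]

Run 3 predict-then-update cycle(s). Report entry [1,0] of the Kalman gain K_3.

K[1,0] = -0.0029

step 1: x^-=[2.6326, 1.8200]  P^-=[0.7192 0.2157; 0.2157 0.6200]  H_jac=[-0.8732 0.0000; 0.0000 -0.9691]  S=[0.8684 0.1885; 0.1885 0.7223]  K=[-0.7000 -0.1067; -0.0385 -0.8218]  nu=[0.3627, 0.8566]  x^+=[2.2873, 1.1020]  P^+=[0.2573 0.0197; 0.0197 0.1190]
step 2: x^-=[2.7612, 1.1020]  P^-=[0.4362 0.0659; 0.0659 0.2490]  H_jac=[-0.9285 0.0000; 0.0000 -0.8921]  S=[0.6961 0.0606; 0.0606 0.3381]  K=[-0.5757 -0.0707; -0.0312 -0.6512]  nu=[-2.6613, 0.6982]  x^+=[4.2440, 0.7304]  P^+=[0.1989 0.0150; 0.0150 0.1024]
step 3: x^-=[4.5581, 0.7304]  P^-=[0.3707 0.0540; 0.0540 0.2324]  H_jac=[-0.1537 0.0000; 0.0000 -0.6672]  S=[0.3288 0.0115; 0.0115 0.2435]  K=[-0.1684 -0.1400; -0.0029 -0.6368]  nu=[2.0181, -3.4149]  x^+=[4.6965, 2.8991]  P^+=[0.3560 0.0309; 0.0309 0.1336]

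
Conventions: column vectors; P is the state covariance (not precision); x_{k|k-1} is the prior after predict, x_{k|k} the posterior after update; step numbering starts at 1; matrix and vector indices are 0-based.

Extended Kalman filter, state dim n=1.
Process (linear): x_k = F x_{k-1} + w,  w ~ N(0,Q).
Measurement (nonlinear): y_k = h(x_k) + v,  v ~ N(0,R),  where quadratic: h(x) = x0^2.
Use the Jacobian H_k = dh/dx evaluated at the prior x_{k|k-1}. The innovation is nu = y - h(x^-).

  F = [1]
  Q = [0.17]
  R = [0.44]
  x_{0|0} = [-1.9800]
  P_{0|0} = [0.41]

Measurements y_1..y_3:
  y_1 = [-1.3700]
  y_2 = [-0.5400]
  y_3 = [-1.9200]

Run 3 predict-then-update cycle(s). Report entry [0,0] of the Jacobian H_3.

H_jac[0,0] = -0.7184

step 1: x^-=[-1.9800]  P^-=[0.5800]  H_jac=[-3.9600]  S=[9.5353]  K=[-0.2409]  nu=[-5.2904]  x^+=[-0.7057]  P^+=[0.0268]
step 2: x^-=[-0.7057]  P^-=[0.1968]  H_jac=[-1.4114]  S=[0.8319]  K=[-0.3338]  nu=[-1.0380]  x^+=[-0.3592]  P^+=[0.1041]
step 3: x^-=[-0.3592]  P^-=[0.2741]  H_jac=[-0.7184]  S=[0.5814]  K=[-0.3386]  nu=[-2.0490]  x^+=[0.3346]  P^+=[0.2074]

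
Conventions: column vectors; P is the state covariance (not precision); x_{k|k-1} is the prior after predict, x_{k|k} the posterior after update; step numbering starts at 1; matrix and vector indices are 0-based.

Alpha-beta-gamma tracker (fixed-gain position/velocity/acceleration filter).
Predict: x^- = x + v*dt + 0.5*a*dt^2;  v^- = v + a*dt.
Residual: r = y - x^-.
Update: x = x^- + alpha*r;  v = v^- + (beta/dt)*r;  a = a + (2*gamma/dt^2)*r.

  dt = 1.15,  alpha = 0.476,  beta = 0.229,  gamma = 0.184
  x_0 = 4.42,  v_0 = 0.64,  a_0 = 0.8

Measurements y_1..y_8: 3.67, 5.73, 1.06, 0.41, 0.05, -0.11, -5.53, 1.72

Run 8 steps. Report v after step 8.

step 1: x_pred=5.6850  r=-2.0150  x^+=4.7259  v^+=1.1588  a^+=0.2393
step 2: x_pred=6.2167  r=-0.4867  x^+=5.9850  v^+=1.3370  a^+=0.1039
step 3: x_pred=7.5913  r=-6.5313  x^+=4.4824  v^+=0.1559  a^+=-1.7135
step 4: x_pred=3.5287  r=-3.1187  x^+=2.0442  v^+=-2.4356  a^+=-2.5813
step 5: x_pred=-2.4637  r=2.5137  x^+=-1.2672  v^+=-4.9036  a^+=-1.8819
step 6: x_pred=-8.1507  r=8.0407  x^+=-4.3233  v^+=-5.4666  a^+=0.3556
step 7: x_pred=-10.3748  r=4.8448  x^+=-8.0687  v^+=-4.0929  a^+=1.7037
step 8: x_pred=-11.6490  r=13.3690  x^+=-5.2854  v^+=0.5285  a^+=5.4237

v_post = 0.5285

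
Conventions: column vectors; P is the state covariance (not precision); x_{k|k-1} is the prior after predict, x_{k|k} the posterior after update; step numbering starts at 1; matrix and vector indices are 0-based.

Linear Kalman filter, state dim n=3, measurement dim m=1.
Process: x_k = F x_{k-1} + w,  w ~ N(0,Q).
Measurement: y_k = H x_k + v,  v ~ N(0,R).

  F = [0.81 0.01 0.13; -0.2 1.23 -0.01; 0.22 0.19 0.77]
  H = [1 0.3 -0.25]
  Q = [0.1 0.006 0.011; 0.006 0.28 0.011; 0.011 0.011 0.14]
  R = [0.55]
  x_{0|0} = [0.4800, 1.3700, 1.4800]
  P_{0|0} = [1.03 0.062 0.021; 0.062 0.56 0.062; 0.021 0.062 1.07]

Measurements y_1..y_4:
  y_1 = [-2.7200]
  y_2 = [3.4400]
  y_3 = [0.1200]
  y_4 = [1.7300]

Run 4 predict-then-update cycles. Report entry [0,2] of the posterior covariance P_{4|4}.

step 1: x^-=[0.5949, 1.5743, 1.5055]  P^-=[0.7995 -0.0845 0.3281; -0.0845 1.1366 0.1581; 0.3281 0.1581 0.8749]  S=[1.2680]  K=[0.5458; 0.1711; 0.1237]  nu=[-3.4108]  x^+=[-1.2668, 0.9908, 1.0837]  P^+=[0.4217 -0.2029 0.2425; -0.2029 1.0995 0.1312; 0.2425 0.1312 0.8555]
step 2: x^-=[-0.8754, 1.4612, 0.7440]  P^-=[0.4394 -0.2390 0.3046; -0.2390 2.0579 0.2818; 0.3046 0.2818 0.8109]  S=[0.8873]  K=[0.3286; 0.3471; 0.2101]  nu=[4.0630]  x^+=[0.4596, 2.8713, 1.5977]  P^+=[0.3436 -0.3402 0.2434; -0.3402 1.9511 0.2171; 0.2434 0.2171 0.7718]
step 3: x^-=[0.6087, 3.4238, 1.8769]  P^-=[0.3850 -0.3385 0.2659; -0.3385 3.4086 0.5339; 0.2659 0.5339 0.8022]  S=[0.8758]  K=[0.2477; 0.6287; 0.2575]  nu=[-1.0466]  x^+=[0.3494, 2.7658, 1.6074]  P^+=[0.3312 -0.4749 0.2100; -0.4749 3.0624 0.3921; 0.2100 0.3921 0.7441]
step 4: x^-=[0.5196, 3.3160, 1.8401]  P^-=[0.3678 -0.4277 0.2259; -0.4277 5.1513 0.9338; 0.2259 0.9338 0.8540]  S=[0.9251]  K=[0.1978; 0.9558; 0.3162]  nu=[0.6756]  x^+=[0.6533, 3.9618, 2.0537]  P^+=[0.3316 -0.6026 0.1680; -0.6026 4.3061 0.6541; 0.1680 0.6541 0.7615]

P_post[0,2] = 0.1680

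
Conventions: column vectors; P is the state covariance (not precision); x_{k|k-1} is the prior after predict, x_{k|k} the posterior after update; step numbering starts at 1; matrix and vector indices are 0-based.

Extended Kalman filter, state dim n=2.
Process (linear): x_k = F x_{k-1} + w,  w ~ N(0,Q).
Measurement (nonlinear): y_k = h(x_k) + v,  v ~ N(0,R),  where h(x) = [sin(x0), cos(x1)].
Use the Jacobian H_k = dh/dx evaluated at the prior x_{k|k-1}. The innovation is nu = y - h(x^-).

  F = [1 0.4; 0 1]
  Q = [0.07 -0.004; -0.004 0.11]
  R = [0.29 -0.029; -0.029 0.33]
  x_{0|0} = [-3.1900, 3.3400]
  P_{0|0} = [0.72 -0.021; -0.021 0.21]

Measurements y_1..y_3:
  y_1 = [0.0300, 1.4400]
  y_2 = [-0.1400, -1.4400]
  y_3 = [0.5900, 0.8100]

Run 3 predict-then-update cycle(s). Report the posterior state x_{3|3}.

x_post = [0.9813, 4.1903]

step 1: x^-=[-1.8540, 3.3400]  P^-=[0.8068 0.0590; 0.0590 0.3200]  H_jac=[-0.2794 0.0000; 0.0000 0.1971]  S=[0.3530 -0.0322; -0.0322 0.3424]  K=[-0.6411 -0.0264; -0.0301 0.1814]  nu=[0.9902, 2.4204]  x^+=[-2.5527, 3.7491]  P^+=[0.6626 0.0501; 0.0501 0.3081]
step 2: x^-=[-1.0531, 3.7491]  P^-=[0.8219 0.1693; 0.1693 0.4181]  H_jac=[0.4949 0.0000; 0.0000 0.5708]  S=[0.4913 0.0188; 0.0188 0.4662]  K=[0.8213 0.1741; 0.1512 0.5058]  nu=[0.7289, -0.6189]  x^+=[-0.5622, 3.5463]  P^+=[0.4710 0.0589; 0.0589 0.2847]
step 3: x^-=[0.8563, 3.5463]  P^-=[0.6337 0.1688; 0.1688 0.3947]  H_jac=[0.6552 0.0000; 0.0000 0.3937]  S=[0.5621 0.0146; 0.0146 0.3912]  K=[0.7351 0.1426; 0.1867 0.3903]  nu=[-0.1654, 1.7292]  x^+=[0.9813, 4.1903]  P^+=[0.3190 0.0654; 0.0654 0.3134]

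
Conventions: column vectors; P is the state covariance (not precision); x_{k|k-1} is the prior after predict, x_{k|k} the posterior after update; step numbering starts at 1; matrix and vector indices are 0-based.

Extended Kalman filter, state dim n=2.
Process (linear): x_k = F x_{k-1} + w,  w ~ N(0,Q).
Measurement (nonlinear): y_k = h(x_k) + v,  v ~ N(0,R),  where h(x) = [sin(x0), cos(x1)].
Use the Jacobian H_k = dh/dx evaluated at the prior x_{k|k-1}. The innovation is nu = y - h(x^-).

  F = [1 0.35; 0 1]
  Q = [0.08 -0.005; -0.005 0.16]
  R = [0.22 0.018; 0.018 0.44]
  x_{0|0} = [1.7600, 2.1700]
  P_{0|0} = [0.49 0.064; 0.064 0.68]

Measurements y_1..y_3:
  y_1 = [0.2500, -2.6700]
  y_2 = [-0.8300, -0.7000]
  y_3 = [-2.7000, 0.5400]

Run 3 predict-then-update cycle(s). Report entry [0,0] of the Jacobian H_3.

step 1: x^-=[2.5195, 2.1700]  P^-=[0.6981 0.2970; 0.2970 0.8400]  H_jac=[-0.8127 0.0000; 0.0000 -0.8258]  S=[0.6810 0.2173; 0.2173 1.0128]  K=[-0.8113 -0.0681; -0.1458 -0.6536]  nu=[-0.3327, -2.1060]  x^+=[2.9328, 3.5950]  P^+=[0.2211 0.0540; 0.0540 0.3514]
step 2: x^-=[4.1911, 3.5950]  P^-=[0.3820 0.1720; 0.1720 0.5114]  H_jac=[-0.4980 0.0000; 0.0000 0.4380]  S=[0.3147 -0.0195; -0.0195 0.5381]  K=[-0.5971 0.1183; -0.2468 0.4073]  nu=[0.0372, 0.1990]  x^+=[4.1924, 3.6669]  P^+=[0.2595 0.0943; 0.0943 0.3990]
step 3: x^-=[5.4758, 3.6669]  P^-=[0.4544 0.2290; 0.2290 0.5590]  H_jac=[0.6914 0.0000; 0.0000 0.5015]  S=[0.4372 0.0974; 0.0974 0.5806]  K=[0.7007 0.0802; 0.2644 0.4385]  nu=[-1.9775, 1.4052]  x^+=[4.2030, 3.7601]  P^+=[0.2250 0.0956; 0.0956 0.3942]

H_jac[0,0] = 0.6914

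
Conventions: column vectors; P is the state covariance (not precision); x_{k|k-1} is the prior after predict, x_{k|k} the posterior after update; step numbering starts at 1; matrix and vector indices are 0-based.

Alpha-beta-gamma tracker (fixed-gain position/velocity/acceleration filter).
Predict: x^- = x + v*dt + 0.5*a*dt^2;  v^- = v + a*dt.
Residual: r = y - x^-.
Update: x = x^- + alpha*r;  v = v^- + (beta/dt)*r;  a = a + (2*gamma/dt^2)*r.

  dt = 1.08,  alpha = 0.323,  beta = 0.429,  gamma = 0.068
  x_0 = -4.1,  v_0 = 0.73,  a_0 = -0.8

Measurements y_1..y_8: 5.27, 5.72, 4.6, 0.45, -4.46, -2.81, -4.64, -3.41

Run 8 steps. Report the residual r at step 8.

resid = 15.7433

step 1: x_pred=-3.7782  r=9.0482  x^+=-0.8556  v^+=3.4601  a^+=0.2550
step 2: x_pred=3.0301  r=2.6899  x^+=3.8989  v^+=4.8040  a^+=0.5686
step 3: x_pred=9.4189  r=-4.8189  x^+=7.8624  v^+=3.5040  a^+=0.0068
step 4: x_pred=11.6507  r=-11.2007  x^+=8.0328  v^+=-0.9378  a^+=-1.2992
step 5: x_pred=6.2623  r=-10.7223  x^+=2.7990  v^+=-6.6001  a^+=-2.5494
step 6: x_pred=-5.8160  r=3.0060  x^+=-4.8450  v^+=-8.1594  a^+=-2.1989
step 7: x_pred=-14.9396  r=10.2996  x^+=-11.6129  v^+=-6.4430  a^+=-0.9980
step 8: x_pred=-19.1533  r=15.7433  x^+=-14.0682  v^+=-1.2673  a^+=0.8376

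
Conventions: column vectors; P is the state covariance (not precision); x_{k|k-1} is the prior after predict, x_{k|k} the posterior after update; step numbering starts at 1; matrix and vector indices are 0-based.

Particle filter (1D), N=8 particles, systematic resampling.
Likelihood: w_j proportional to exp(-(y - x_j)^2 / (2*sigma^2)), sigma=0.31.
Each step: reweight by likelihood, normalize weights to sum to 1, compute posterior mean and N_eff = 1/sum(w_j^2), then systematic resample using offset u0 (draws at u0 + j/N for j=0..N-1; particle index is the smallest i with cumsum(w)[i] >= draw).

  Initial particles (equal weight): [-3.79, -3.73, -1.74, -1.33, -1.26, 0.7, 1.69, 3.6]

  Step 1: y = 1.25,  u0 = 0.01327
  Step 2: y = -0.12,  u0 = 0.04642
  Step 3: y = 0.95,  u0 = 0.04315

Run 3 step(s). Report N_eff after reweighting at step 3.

N_eff = 8.0000

step 1: w=[0.0000, 0.0000, 0.0000, 0.0000, 0.0000, 0.3620, 0.6380, 0.0000]  mean=1.3316  Neff=1.8585  idx=[5, 5, 5, 6, 6, 6, 6, 6]
step 2: w=[0.3333, 0.3333, 0.3333, 0.0000, 0.0000, 0.0000, 0.0000, 0.0000]  mean=0.7000  Neff=3.0000  idx=[0, 0, 0, 1, 1, 2, 2, 2]
step 3: w=[0.1250, 0.1250, 0.1250, 0.1250, 0.1250, 0.1250, 0.1250, 0.1250]  mean=0.7000  Neff=8.0000  idx=[0, 1, 2, 3, 4, 5, 6, 7]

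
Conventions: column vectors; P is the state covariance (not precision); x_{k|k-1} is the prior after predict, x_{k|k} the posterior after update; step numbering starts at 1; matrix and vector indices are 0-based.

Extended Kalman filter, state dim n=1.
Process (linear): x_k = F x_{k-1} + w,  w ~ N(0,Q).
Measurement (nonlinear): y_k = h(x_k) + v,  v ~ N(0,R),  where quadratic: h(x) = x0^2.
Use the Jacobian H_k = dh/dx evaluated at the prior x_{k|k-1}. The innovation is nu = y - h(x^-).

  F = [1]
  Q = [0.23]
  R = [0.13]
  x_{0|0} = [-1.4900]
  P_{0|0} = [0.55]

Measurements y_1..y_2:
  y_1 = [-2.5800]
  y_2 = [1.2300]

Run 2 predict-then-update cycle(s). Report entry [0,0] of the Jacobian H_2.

H_jac[0,0] = 0.1822

step 1: x^-=[-1.4900]  P^-=[0.7800]  H_jac=[-2.9800]  S=[7.0567]  K=[-0.3294]  nu=[-4.8001]  x^+=[0.0911]  P^+=[0.0144]
step 2: x^-=[0.0911]  P^-=[0.2444]  H_jac=[0.1822]  S=[0.1381]  K=[0.3224]  nu=[1.2217]  x^+=[0.4849]  P^+=[0.2300]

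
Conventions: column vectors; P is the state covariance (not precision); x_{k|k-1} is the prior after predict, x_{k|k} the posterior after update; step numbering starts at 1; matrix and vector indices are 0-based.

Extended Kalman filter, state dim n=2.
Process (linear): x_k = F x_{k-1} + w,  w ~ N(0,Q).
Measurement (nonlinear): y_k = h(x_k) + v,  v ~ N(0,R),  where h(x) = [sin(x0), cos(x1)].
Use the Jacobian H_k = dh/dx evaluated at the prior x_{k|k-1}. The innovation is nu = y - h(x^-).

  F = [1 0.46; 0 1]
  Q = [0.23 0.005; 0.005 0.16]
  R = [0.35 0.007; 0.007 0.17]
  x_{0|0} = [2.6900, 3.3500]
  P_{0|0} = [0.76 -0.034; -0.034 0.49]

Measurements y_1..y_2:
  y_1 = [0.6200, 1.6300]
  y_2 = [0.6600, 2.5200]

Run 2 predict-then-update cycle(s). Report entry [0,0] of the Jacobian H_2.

H_jac[0,0] = 0.7779

step 1: x^-=[4.2310, 3.3500]  P^-=[1.0624 0.1964; 0.1964 0.6500]  H_jac=[-0.4630 0.0000; 0.0000 0.2069]  S=[0.5778 -0.0118; -0.0118 0.1978]  K=[-0.8482 0.1548; -0.1437 0.6712]  nu=[1.5064, 2.6084]  x^+=[3.3569, 4.8844]  P^+=[0.6389 0.0985; 0.0985 0.5467]
step 2: x^-=[5.6037, 4.8844]  P^-=[1.0751 0.3549; 0.3549 0.7067]  H_jac=[0.7779 0.0000; 0.0000 0.9852]  S=[1.0006 0.2790; 0.2790 0.8560]  K=[0.7941 0.1497; 0.0540 0.7958]  nu=[1.2884, 2.3488]  x^+=[6.9784, 6.8232]  P^+=[0.3586 0.0315; 0.0315 0.1377]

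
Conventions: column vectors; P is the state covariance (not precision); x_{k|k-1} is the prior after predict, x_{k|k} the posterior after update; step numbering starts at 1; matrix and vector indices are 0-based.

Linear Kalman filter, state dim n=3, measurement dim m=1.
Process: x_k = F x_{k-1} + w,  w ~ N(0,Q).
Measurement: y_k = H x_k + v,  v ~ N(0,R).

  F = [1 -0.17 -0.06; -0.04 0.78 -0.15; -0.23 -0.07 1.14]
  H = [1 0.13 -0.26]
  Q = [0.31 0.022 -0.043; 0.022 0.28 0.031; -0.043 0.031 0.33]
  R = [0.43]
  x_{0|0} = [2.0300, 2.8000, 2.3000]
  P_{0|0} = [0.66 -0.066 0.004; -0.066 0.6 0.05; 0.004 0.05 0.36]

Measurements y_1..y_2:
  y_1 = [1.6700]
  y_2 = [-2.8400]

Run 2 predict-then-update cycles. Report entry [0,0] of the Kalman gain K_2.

K[0,0] = 0.5582

step 1: x^-=[1.4160, 1.7578, 1.9591]  P^-=[1.0116 -0.1343 -0.2151; -0.1343 0.6467 -0.0007; -0.2151 -0.0007 0.8235]  S=[1.5852]  K=[0.6624; -0.0316; -0.2708]  nu=[0.5349]  x^+=[1.7703, 1.7409, 1.8143]  P^+=[0.3160 -0.1011 0.0693; -0.1011 0.6451 -0.0142; 0.0693 -0.0142 0.7072]
step 2: x^-=[1.3655, 1.0150, 1.5392]  P^-=[0.6730 -0.1593 -0.0706; -0.1593 0.6994 -0.1179; -0.0706 -0.1179 1.2317]  S=[1.2013]  K=[0.5582; -0.0314; -0.3381]  nu=[-3.9372]  x^+=[-0.8324, 1.1386, 2.8705]  P^+=[0.2986 -0.1382 0.1561; -0.1382 0.6982 -0.1307; 0.1561 -0.1307 1.0943]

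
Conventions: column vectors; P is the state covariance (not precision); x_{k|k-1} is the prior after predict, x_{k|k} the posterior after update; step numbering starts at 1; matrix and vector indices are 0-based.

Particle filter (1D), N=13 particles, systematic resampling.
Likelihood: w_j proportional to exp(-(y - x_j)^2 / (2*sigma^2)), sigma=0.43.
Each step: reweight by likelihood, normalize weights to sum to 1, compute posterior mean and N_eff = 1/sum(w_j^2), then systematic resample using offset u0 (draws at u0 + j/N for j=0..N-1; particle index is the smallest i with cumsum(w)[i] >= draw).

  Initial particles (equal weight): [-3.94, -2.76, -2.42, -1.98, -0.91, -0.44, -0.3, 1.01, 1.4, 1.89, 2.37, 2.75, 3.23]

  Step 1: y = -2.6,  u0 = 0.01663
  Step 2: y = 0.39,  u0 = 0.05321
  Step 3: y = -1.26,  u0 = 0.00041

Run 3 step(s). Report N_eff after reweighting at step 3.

N_eff = 13.0000

step 1: w=[0.0035, 0.4220, 0.4143, 0.1599, 0.0002, 0.0000, 0.0000, 0.0000, 0.0000, 0.0000, 0.0000, 0.0000, 0.0000]  mean=-2.4982  Neff=2.6642  idx=[1, 1, 1, 1, 1, 1, 2, 2, 2, 2, 2, 3, 3]
step 2: w=[0.0000, 0.0000, 0.0000, 0.0000, 0.0000, 0.0000, 0.0010, 0.0010, 0.0010, 0.0010, 0.0010, 0.4974, 0.4974]  mean=-1.9823  Neff=2.0212  idx=[11, 11, 11, 11, 11, 11, 12, 12, 12, 12, 12, 12, 12]
step 3: w=[0.0769, 0.0769, 0.0769, 0.0769, 0.0769, 0.0769, 0.0769, 0.0769, 0.0769, 0.0769, 0.0769, 0.0769, 0.0769]  mean=-1.9800  Neff=13.0000  idx=[0, 1, 2, 3, 4, 5, 6, 7, 8, 9, 10, 11, 12]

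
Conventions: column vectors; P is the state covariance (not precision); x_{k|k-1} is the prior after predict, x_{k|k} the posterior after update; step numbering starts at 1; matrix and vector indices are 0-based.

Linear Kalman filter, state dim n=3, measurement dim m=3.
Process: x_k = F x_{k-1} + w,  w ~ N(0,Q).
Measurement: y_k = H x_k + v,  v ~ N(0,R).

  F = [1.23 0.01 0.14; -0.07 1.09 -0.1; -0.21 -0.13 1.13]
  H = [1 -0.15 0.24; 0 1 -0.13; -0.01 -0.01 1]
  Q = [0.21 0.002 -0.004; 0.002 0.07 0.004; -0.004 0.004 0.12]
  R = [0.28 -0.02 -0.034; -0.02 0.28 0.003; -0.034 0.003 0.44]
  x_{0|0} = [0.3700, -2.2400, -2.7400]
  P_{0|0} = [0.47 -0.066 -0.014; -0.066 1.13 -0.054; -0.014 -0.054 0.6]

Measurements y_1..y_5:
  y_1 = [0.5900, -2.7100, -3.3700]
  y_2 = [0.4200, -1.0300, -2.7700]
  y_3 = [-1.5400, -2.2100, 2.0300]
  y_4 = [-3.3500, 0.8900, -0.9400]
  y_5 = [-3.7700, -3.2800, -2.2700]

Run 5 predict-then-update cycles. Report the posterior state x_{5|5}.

x_post = [-3.5775, -1.8370, -1.1343]

step 1: x^-=[0.0491, -2.1935, -2.8827]  P^-=[0.9263 -0.1293 -0.0399; -0.1293 1.4425 -0.2689; -0.0399 -0.2689 0.9449]  S=[1.3322 -0.4598 0.1879; -0.4598 1.8084 -0.4023; 0.1879 -0.4023 1.3913]  K=[0.7519 0.0986 -0.1075; -0.0311 0.8175 0.0379; 0.0586 -0.0555 0.6574]  nu=[0.9037, -0.8913, -0.5087]  x^+=[0.6954, -2.9695, -3.1147]  P^+=[0.2295 0.0031 -0.0702; 0.0031 0.2326 0.0225; -0.0702 0.0225 0.2866]
step 2: x^-=[0.3896, -2.9740, -3.2796]  P^-=[0.5389 -0.0023 -0.1145; -0.0023 0.3439 -0.0265; -0.1145 -0.0265 0.5269]  S=[0.8046 -0.0824 -0.0225; -0.0824 0.6397 -0.0956; -0.0225 -0.0956 0.9698]  K=[0.6421 0.0873 -0.1000; -0.0186 0.5440 0.0223; 0.0284 -0.0643 0.5391]  nu=[0.3714, 1.5176, 0.4838]  x^+=[0.7123, -2.1446, -3.1059]  P^+=[0.1972 0.0030 -0.0636; 0.0030 0.1545 0.0137; -0.0636 0.0137 0.2355]
step 3: x^-=[0.4198, -2.0769, -3.3804]  P^-=[0.4911 -0.0020 -0.1050; -0.0020 0.2526 -0.0216; -0.1050 -0.0216 0.4584]  S=[0.7550 -0.0661 -0.0299; -0.0661 0.5459 -0.0808; -0.0299 -0.0808 0.9010]  K=[0.6211 0.0827 -0.0939; -0.0181 0.4678 0.0146; 0.0248 -0.0710 0.5046]  nu=[-1.4600, -0.5726, 5.3939]  x^+=[-1.0407, -2.2393, -0.6541]  P^+=[0.1903 0.0026 -0.0602; 0.0026 0.1327 0.0098; -0.0602 0.0098 0.2205]
step 4: x^-=[-1.3940, -2.3026, -0.2295]  P^-=[0.4816 -0.0030 -0.1009; -0.0030 0.2274 -0.0218; -0.1009 -0.0218 0.4380]  S=[0.7460 -0.0633 -0.0307; -0.0633 0.5204 -0.0781; -0.0307 -0.0781 0.8805]  K=[0.6168 0.0807 -0.0914; -0.0188 0.4417 0.0113; 0.0240 -0.0743 0.4931]  nu=[-2.2463, 3.1628, -0.7475]  x^+=[-2.4559, -0.8717, -0.8870]  P^+=[0.1887 0.0023 -0.0590; 0.0023 0.1252 0.0082; -0.0590 0.0082 0.2154]
step 5: x^-=[-3.1537, -0.6895, -0.3733]  P^-=[0.4795 -0.0037 -0.0996; -0.0037 0.2188 -0.0222; -0.0996 -0.0222 0.4312]  S=[0.7442 -0.0628 -0.0309; -0.0628 0.5119 -0.0776; -0.0309 -0.0776 0.8737]  K=[0.6160 0.0799 -0.0905; -0.0194 0.4322 0.0098; 0.0236 -0.0759 0.4890]  nu=[-0.6302, -2.6390, -1.9352]  x^+=[-3.5775, -1.8370, -1.1343]  P^+=[0.1883 0.0022 -0.0586; 0.0022 0.1224 0.0075; -0.0586 0.0075 0.2136]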